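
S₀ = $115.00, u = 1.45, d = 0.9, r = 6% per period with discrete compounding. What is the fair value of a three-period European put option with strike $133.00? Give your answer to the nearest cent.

Risk-neutral probability p = (1 + 0.06 − 0.9)/(1.45 − 0.9) = 0.1600/0.5500 = 0.2909
Terminal stock prices: S_uuu = 350.6, S_uud = 217.6, S_udd = 135.1, S_ddd = 83.84
Terminal payoffs (K − S): max(-217.6, 0) = 0, max(-84.61, 0) = 0, max(-2.067, 0) = 0, max(49.16, 0) = 49.16
Node uu (S = 241.8): V_uu = 1/1.06·[0.2909·0.0000 + 0.7091·0.0000] = 0.0000
Node ud (S = 150.1): V_ud = 1/1.06·[0.2909·0.0000 + 0.7091·0.0000] = 0.0000
Node dd (S = 93.15): V_dd = 1/1.06·[0.2909·0.0000 + 0.7091·49.1650] = 32.8891
Node u (S = 166.8): V_u = 1/1.06·[0.2909·0.0000 + 0.7091·0.0000] = 0.0000
Node d (S = 103.5): V_d = 1/1.06·[0.2909·0.0000 + 0.7091·32.8891] = 22.0013
Node 0 (S = 115): V_0 = 1/1.06·[0.2909·0.0000 + 0.7091·22.0013] = 14.7178

$14.72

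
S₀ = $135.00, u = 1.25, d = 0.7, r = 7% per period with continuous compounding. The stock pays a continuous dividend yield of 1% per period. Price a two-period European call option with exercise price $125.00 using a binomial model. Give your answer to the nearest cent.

$32.34

Per-period risk-free factor R = e^0.07 = 1.0725; dividend-adjusted growth = e^(0.07−0.01) = 1.0618.
Risk-neutral probability p = (1.0618 − 0.7)/(1.25 − 0.7) = 0.3618/0.5500 = 0.6579
Terminal stock prices: S_uu = 210.9, S_ud = 118.1, S_dd = 66.15
Terminal payoffs (S − K): max(85.94, 0) = 85.94, max(-6.875, 0) = 0, max(-58.85, 0) = 0
Node u (S = 168.8): V_u = e^(−0.07)·[0.6579·85.9375 + 0.3421·0.0000] = 52.7147
Node d (S = 94.5): V_d = e^(−0.07)·[0.6579·0.0000 + 0.3421·0.0000] = 0.0000
Node 0 (S = 135): V_0 = e^(−0.07)·[0.6579·52.7147 + 0.3421·0.0000] = 32.3356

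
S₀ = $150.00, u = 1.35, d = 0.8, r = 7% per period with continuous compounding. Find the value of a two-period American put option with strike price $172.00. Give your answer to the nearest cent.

$26.64

Risk-neutral probability p = (e^0.07 − 0.8)/(1.35 − 0.8) = 0.2725/0.5500 = 0.4955
Terminal stock prices: S_uu = 273.4, S_ud = 162, S_dd = 96
Terminal payoffs (K − S): max(-101.4, 0) = 0, max(10, 0) = 10, max(76, 0) = 76
Node u (S = 202.5): continuation = e^(−0.07)·[0.4955·0.0000 + 0.5045·10.0000] = 4.7042; exercise value = 0.0000 ≤ continuation, so V_u = 4.7042
Node d (S = 120): continuation = e^(−0.07)·[0.4955·10.0000 + 0.5045·76.0000] = 40.3717; exercise value = 52.0000 > continuation, so V_d = 52.0000 (exercise)
Node 0 (S = 150): continuation = e^(−0.07)·[0.4955·4.7042 + 0.5045·52.0000] = 26.6351; exercise value = 22.0000 ≤ continuation, so V_0 = 26.6351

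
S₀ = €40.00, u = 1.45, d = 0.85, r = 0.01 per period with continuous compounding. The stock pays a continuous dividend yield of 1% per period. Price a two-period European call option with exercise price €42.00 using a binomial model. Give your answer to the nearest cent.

€5.26

Per-period risk-free factor R = e^0.01 = 1.0101; dividend-adjusted growth = e^(0.01−0.01) = 1.0000.
Risk-neutral probability p = (1.0000 − 0.85)/(1.45 − 0.85) = 0.1500/0.6000 = 0.2500
Terminal stock prices: S_uu = 84.1, S_ud = 49.3, S_dd = 28.9
Terminal payoffs (S − K): max(42.1, 0) = 42.1, max(7.3, 0) = 7.3, max(-13.1, 0) = 0
Node u (S = 58): V_u = e^(−0.01)·[0.2500·42.1000 + 0.7500·7.3000] = 15.8408
Node d (S = 34): V_d = e^(−0.01)·[0.2500·7.3000 + 0.7500·0.0000] = 1.8068
Node 0 (S = 40): V_0 = e^(−0.01)·[0.2500·15.8408 + 0.7500·1.8068] = 5.2624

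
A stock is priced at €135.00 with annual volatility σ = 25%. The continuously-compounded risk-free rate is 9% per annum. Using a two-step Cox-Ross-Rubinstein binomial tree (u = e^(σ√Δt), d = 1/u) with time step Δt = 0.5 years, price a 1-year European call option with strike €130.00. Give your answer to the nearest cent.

€21.72

CRR parameters: u = e^(σ√Δt) = e^(0.25·√0.5) = 1.1934, d = 1/u = 0.8380
Per-period rate: rΔt = 0.09·0.5 = 0.045, so R = e^0.045 = 1.0460
Risk-neutral probability p = (e^0.045 − 0.8380)/(1.1934 − 0.8380) = 0.2081/0.3554 = 0.5854
Terminal stock prices: S_uu = 192.3, S_ud = 135, S_dd = 94.8
Terminal payoffs (S − K): max(62.26, 0) = 62.26, max(5, 0) = 5, max(-35.2, 0) = 0
Node u (S = 161.1): V_u = e^(−0.045)·[0.5854·62.2561 + 0.4146·5.0000] = 36.8245
Node d (S = 113.1): V_d = e^(−0.045)·[0.5854·5.0000 + 0.4146·0.0000] = 2.7984
Node 0 (S = 135): V_0 = e^(−0.045)·[0.5854·36.8245 + 0.4146·2.7984] = 21.7187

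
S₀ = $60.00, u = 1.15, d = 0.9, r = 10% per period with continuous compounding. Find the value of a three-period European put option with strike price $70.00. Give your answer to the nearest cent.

Risk-neutral probability p = (e^0.1 − 0.9)/(1.15 − 0.9) = 0.2052/0.2500 = 0.8207
Terminal stock prices: S_uuu = 91.25, S_uud = 71.41, S_udd = 55.89, S_ddd = 43.74
Terminal payoffs (K − S): max(-21.25, 0) = 0, max(-1.415, 0) = 0, max(14.11, 0) = 14.11, max(26.26, 0) = 26.26
Node uu (S = 79.35): V_uu = e^(−0.1)·[0.8207·0.0000 + 0.1793·0.0000] = 0.0000
Node ud (S = 62.1): V_ud = e^(−0.1)·[0.8207·0.0000 + 0.1793·14.1100] = 2.2894
Node dd (S = 48.6): V_dd = e^(−0.1)·[0.8207·14.1100 + 0.1793·26.2600] = 14.7386
Node u (S = 69): V_u = e^(−0.1)·[0.8207·0.0000 + 0.1793·2.2894] = 0.3715
Node d (S = 54): V_d = e^(−0.1)·[0.8207·2.2894 + 0.1793·14.7386] = 4.0914
Node 0 (S = 60): V_0 = e^(−0.1)·[0.8207·0.3715 + 0.1793·4.0914] = 0.9397

$0.94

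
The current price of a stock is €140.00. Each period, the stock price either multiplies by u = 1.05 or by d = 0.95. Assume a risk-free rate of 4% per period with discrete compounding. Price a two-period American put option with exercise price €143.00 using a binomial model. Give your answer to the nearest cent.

€3.00

Risk-neutral probability p = (1 + 0.04 − 0.95)/(1.05 − 0.95) = 0.0900/0.1000 = 0.9000
Terminal stock prices: S_uu = 154.3, S_ud = 139.7, S_dd = 126.3
Terminal payoffs (K − S): max(-11.35, 0) = 0, max(3.35, 0) = 3.35, max(16.65, 0) = 16.65
Node u (S = 147): continuation = 1/1.04·[0.9000·0.0000 + 0.1000·3.3500] = 0.3221; exercise value = 0.0000 ≤ continuation, so V_u = 0.3221
Node d (S = 133): continuation = 1/1.04·[0.9000·3.3500 + 0.1000·16.6500] = 4.5000; exercise value = 10.0000 > continuation, so V_d = 10.0000 (exercise)
Node 0 (S = 140): continuation = 1/1.04·[0.9000·0.3221 + 0.1000·10.0000] = 1.2403; exercise value = 3.0000 > continuation, so V_0 = 3.0000 (exercise)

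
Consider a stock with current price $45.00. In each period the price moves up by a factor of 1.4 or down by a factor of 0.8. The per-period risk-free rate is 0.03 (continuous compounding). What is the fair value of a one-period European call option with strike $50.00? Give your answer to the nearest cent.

$4.85

Risk-neutral probability p = (e^0.03 − 0.8)/(1.4 − 0.8) = 0.2305/0.6000 = 0.3841
Terminal stock prices: S_u = 63, S_d = 36
Terminal payoffs (S − K): max(13, 0) = 13, max(-14, 0) = 0
Node 0 (S = 45): V_0 = e^(−0.03)·[0.3841·13.0000 + 0.6159·0.0000] = 4.8456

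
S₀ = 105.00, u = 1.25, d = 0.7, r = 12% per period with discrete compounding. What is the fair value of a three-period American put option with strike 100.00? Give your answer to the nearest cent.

Risk-neutral probability p = (1 + 0.12 − 0.7)/(1.25 − 0.7) = 0.4200/0.5500 = 0.7636
Terminal stock prices: S_uuu = 205.1, S_uud = 114.8, S_udd = 64.31, S_ddd = 36.01
Terminal payoffs (K − S): max(-105.1, 0) = 0, max(-14.84, 0) = 0, max(35.69, 0) = 35.69, max(63.99, 0) = 63.99
Node uu (S = 164.1): continuation = 1/1.12·[0.7636·0.0000 + 0.2364·0.0000] = 0.0000; exercise value = 0.0000 ≤ continuation, so V_uu = 0.0000
Node ud (S = 91.88): continuation = 1/1.12·[0.7636·0.0000 + 0.2364·35.6875] = 7.5315; exercise value = 8.1250 > continuation, so V_ud = 8.1250 (exercise)
Node dd (S = 51.45): continuation = 1/1.12·[0.7636·35.6875 + 0.2364·63.9850] = 37.8357; exercise value = 48.5500 > continuation, so V_dd = 48.5500 (exercise)
Node u (S = 131.2): continuation = 1/1.12·[0.7636·0.0000 + 0.2364·8.1250] = 1.7147; exercise value = 0.0000 ≤ continuation, so V_u = 1.7147
Node d (S = 73.5): continuation = 1/1.12·[0.7636·8.1250 + 0.2364·48.5500] = 15.7857; exercise value = 26.5000 > continuation, so V_d = 26.5000 (exercise)
Node 0 (S = 105): continuation = 1/1.12·[0.7636·1.7147 + 0.2364·26.5000] = 6.7616; exercise value = 0.0000 ≤ continuation, so V_0 = 6.7616

6.76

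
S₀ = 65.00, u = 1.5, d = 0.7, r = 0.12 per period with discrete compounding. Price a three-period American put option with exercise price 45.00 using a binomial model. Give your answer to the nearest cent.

Risk-neutral probability p = (1 + 0.12 − 0.7)/(1.5 − 0.7) = 0.4200/0.8000 = 0.5250
Terminal stock prices: S_uuu = 219.4, S_uud = 102.4, S_udd = 47.77, S_ddd = 22.29
Terminal payoffs (K − S): max(-174.4, 0) = 0, max(-57.38, 0) = 0, max(-2.775, 0) = 0, max(22.71, 0) = 22.71
Node uu (S = 146.2): continuation = 1/1.12·[0.5250·0.0000 + 0.4750·0.0000] = 0.0000; exercise value = 0.0000 ≤ continuation, so V_uu = 0.0000
Node ud (S = 68.25): continuation = 1/1.12·[0.5250·0.0000 + 0.4750·0.0000] = 0.0000; exercise value = 0.0000 ≤ continuation, so V_ud = 0.0000
Node dd (S = 31.85): continuation = 1/1.12·[0.5250·0.0000 + 0.4750·22.7050] = 9.6294; exercise value = 13.1500 > continuation, so V_dd = 13.1500 (exercise)
Node u (S = 97.5): continuation = 1/1.12·[0.5250·0.0000 + 0.4750·0.0000] = 0.0000; exercise value = 0.0000 ≤ continuation, so V_u = 0.0000
Node d (S = 45.5): continuation = 1/1.12·[0.5250·0.0000 + 0.4750·13.1500] = 5.5770; exercise value = 0.0000 ≤ continuation, so V_d = 5.5770
Node 0 (S = 65): continuation = 1/1.12·[0.5250·0.0000 + 0.4750·5.5770] = 2.3652; exercise value = 0.0000 ≤ continuation, so V_0 = 2.3652

2.37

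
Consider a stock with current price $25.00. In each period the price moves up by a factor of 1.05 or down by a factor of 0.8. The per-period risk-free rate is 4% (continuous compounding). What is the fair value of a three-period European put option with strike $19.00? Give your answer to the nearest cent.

Risk-neutral probability p = (e^0.04 − 0.8)/(1.05 − 0.8) = 0.2408/0.2500 = 0.9632
Terminal stock prices: S_uuu = 28.94, S_uud = 22.05, S_udd = 16.8, S_ddd = 12.8
Terminal payoffs (K − S): max(-9.941, 0) = 0, max(-3.05, 0) = 0, max(2.2, 0) = 2.2, max(6.2, 0) = 6.2
Node uu (S = 27.56): V_uu = e^(−0.04)·[0.9632·0.0000 + 0.0368·0.0000] = 0.0000
Node ud (S = 21): V_ud = e^(−0.04)·[0.9632·0.0000 + 0.0368·2.2000] = 0.0777
Node dd (S = 16): V_dd = e^(−0.04)·[0.9632·2.2000 + 0.0368·6.2000] = 2.2550
Node u (S = 26.25): V_u = e^(−0.04)·[0.9632·0.0000 + 0.0368·0.0777] = 0.0027
Node d (S = 20): V_d = e^(−0.04)·[0.9632·0.0777 + 0.0368·2.2550] = 0.1515
Node 0 (S = 25): V_0 = e^(−0.04)·[0.9632·0.0027 + 0.0368·0.1515] = 0.0079

$0.01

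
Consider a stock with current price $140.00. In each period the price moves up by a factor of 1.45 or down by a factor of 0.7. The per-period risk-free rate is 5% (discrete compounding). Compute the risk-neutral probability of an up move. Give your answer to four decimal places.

Risk-neutral probability p = (1 + 0.05 − 0.7)/(1.45 − 0.7) = 0.3500/0.7500 = 0.4667

p = 0.4667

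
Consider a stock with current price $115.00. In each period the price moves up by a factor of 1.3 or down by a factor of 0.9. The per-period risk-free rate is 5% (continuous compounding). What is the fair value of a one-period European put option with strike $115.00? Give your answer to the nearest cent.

Risk-neutral probability p = (e^0.05 − 0.9)/(1.3 − 0.9) = 0.1513/0.4000 = 0.3782
Terminal stock prices: S_u = 149.5, S_d = 103.5
Terminal payoffs (K − S): max(-34.5, 0) = 0, max(11.5, 0) = 11.5
Node 0 (S = 115): V_0 = e^(−0.05)·[0.3782·0.0000 + 0.6218·11.5000] = 6.8022

$6.80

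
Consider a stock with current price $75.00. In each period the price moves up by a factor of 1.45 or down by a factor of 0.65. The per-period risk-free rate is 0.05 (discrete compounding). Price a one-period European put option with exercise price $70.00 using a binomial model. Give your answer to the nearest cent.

Risk-neutral probability p = (1 + 0.05 − 0.65)/(1.45 − 0.65) = 0.4000/0.8000 = 0.5000
Terminal stock prices: S_u = 108.8, S_d = 48.75
Terminal payoffs (K − S): max(-38.75, 0) = 0, max(21.25, 0) = 21.25
Node 0 (S = 75): V_0 = 1/1.05·[0.5000·0.0000 + 0.5000·21.2500] = 10.1190

$10.12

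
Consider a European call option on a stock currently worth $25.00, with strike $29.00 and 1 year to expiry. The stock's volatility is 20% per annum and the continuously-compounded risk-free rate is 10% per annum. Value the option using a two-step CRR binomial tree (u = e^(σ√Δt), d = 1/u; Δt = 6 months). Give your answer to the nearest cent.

CRR parameters: u = e^(σ√Δt) = e^(0.2·√0.5) = 1.1519, d = 1/u = 0.8681
Per-period rate: rΔt = 0.1·0.5 = 0.05, so R = e^0.05 = 1.0513
Risk-neutral probability p = (e^0.05 − 0.8681)/(1.1519 − 0.8681) = 0.1831/0.2838 = 0.6454
Terminal stock prices: S_uu = 33.17, S_ud = 25, S_dd = 18.84
Terminal payoffs (S − K): max(4.172, 0) = 4.172, max(-4, 0) = 0, max(-10.16, 0) = 0
Node u (S = 28.8): V_u = e^(−0.05)·[0.6454·4.1724 + 0.3546·0.0000] = 2.5614
Node d (S = 21.7): V_d = e^(−0.05)·[0.6454·0.0000 + 0.3546·0.0000] = 0.0000
Node 0 (S = 25): V_0 = e^(−0.05)·[0.6454·2.5614 + 0.3546·0.0000] = 1.5725

$1.57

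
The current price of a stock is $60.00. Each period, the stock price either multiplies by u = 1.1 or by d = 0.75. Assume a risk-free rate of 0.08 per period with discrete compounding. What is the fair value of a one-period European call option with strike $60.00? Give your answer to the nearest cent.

Risk-neutral probability p = (1 + 0.08 − 0.75)/(1.1 − 0.75) = 0.3300/0.3500 = 0.9429
Terminal stock prices: S_u = 66, S_d = 45
Terminal payoffs (S − K): max(6, 0) = 6, max(-15, 0) = 0
Node 0 (S = 60): V_0 = 1/1.08·[0.9429·6.0000 + 0.0571·0.0000] = 5.2381

$5.24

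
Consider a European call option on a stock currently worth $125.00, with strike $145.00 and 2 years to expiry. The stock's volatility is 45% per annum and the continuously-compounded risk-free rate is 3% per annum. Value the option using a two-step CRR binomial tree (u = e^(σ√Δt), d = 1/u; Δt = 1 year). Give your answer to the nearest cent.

CRR parameters: u = e^(σ√Δt) = e^(0.45·√1) = 1.5683, d = 1/u = 0.6376
Per-period rate: rΔt = 0.03·1 = 0.03, so R = e^0.03 = 1.0305
Risk-neutral probability p = (e^0.03 − 0.6376)/(1.5683 − 0.6376) = 0.3928/0.9307 = 0.4221
Terminal stock prices: S_uu = 307.5, S_ud = 125, S_dd = 50.82
Terminal payoffs (S − K): max(162.5, 0) = 162.5, max(-20, 0) = 0, max(-94.18, 0) = 0
Node u (S = 196): V_u = e^(−0.03)·[0.4221·162.4504 + 0.5779·0.0000] = 66.5412
Node d (S = 79.7): V_d = e^(−0.03)·[0.4221·0.0000 + 0.5779·0.0000] = 0.0000
Node 0 (S = 125): V_0 = e^(−0.03)·[0.4221·66.5412 + 0.5779·0.0000] = 27.2559

$27.26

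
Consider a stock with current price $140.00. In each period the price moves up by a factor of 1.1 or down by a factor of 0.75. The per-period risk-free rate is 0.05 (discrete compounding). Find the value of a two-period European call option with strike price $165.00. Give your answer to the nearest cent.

Risk-neutral probability p = (1 + 0.05 − 0.75)/(1.1 − 0.75) = 0.3000/0.3500 = 0.8571
Terminal stock prices: S_uu = 169.4, S_ud = 115.5, S_dd = 78.75
Terminal payoffs (S − K): max(4.4, 0) = 4.4, max(-49.5, 0) = 0, max(-86.25, 0) = 0
Node u (S = 154): V_u = 1/1.05·[0.8571·4.4000 + 0.1429·0.0000] = 3.5918
Node d (S = 105): V_d = 1/1.05·[0.8571·0.0000 + 0.1429·0.0000] = 0.0000
Node 0 (S = 140): V_0 = 1/1.05·[0.8571·3.5918 + 0.1429·0.0000] = 2.9321

$2.93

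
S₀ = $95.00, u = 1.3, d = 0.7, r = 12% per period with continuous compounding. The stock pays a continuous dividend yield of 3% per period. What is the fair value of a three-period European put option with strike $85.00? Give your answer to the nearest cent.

Per-period risk-free factor R = e^0.12 = 1.1275; dividend-adjusted growth = e^(0.12−0.03) = 1.0942.
Risk-neutral probability p = (1.0942 − 0.7)/(1.3 − 0.7) = 0.3942/0.6000 = 0.6570
Terminal stock prices: S_uuu = 208.7, S_uud = 112.4, S_udd = 60.51, S_ddd = 32.58
Terminal payoffs (K − S): max(-123.7, 0) = 0, max(-27.39, 0) = 0, max(24.49, 0) = 24.49, max(52.42, 0) = 52.42
Node uu (S = 160.6): V_uu = e^(−0.12)·[0.6570·0.0000 + 0.3430·0.0000] = 0.0000
Node ud (S = 86.45): V_ud = e^(−0.12)·[0.6570·0.0000 + 0.3430·24.4850] = 7.4496
Node dd (S = 46.55): V_dd = e^(−0.12)·[0.6570·24.4850 + 0.3430·52.4150] = 30.2140
Node u (S = 123.5): V_u = e^(−0.12)·[0.6570·0.0000 + 0.3430·7.4496] = 2.2666
Node d (S = 66.5): V_d = e^(−0.12)·[0.6570·7.4496 + 0.3430·30.2140] = 13.5333
Node 0 (S = 95): V_0 = e^(−0.12)·[0.6570·2.2666 + 0.3430·13.5333] = 5.4382

$5.44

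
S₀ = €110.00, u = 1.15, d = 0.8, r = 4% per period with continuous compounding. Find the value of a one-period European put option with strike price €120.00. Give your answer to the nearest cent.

Risk-neutral probability p = (e^0.04 − 0.8)/(1.15 − 0.8) = 0.2408/0.3500 = 0.6880
Terminal stock prices: S_u = 126.5, S_d = 88
Terminal payoffs (K − S): max(-6.5, 0) = 0, max(32, 0) = 32
Node 0 (S = 110): V_0 = e^(−0.04)·[0.6880·0.0000 + 0.3120·32.0000] = 9.5916

€9.59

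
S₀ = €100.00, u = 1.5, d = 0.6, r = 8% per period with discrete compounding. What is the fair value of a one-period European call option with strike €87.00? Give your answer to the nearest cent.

€31.11

Risk-neutral probability p = (1 + 0.08 − 0.6)/(1.5 − 0.6) = 0.4800/0.9000 = 0.5333
Terminal stock prices: S_u = 150, S_d = 60
Terminal payoffs (S − K): max(63, 0) = 63, max(-27, 0) = 0
Node 0 (S = 100): V_0 = 1/1.08·[0.5333·63.0000 + 0.4667·0.0000] = 31.1111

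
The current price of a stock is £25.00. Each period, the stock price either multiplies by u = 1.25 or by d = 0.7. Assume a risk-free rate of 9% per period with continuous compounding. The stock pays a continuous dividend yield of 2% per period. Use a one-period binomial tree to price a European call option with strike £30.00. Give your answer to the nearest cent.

Per-period risk-free factor R = e^0.09 = 1.0942; dividend-adjusted growth = e^(0.09−0.02) = 1.0725.
Risk-neutral probability p = (1.0725 − 0.7)/(1.25 − 0.7) = 0.3725/0.5500 = 0.6773
Terminal stock prices: S_u = 31.25, S_d = 17.5
Terminal payoffs (S − K): max(1.25, 0) = 1.25, max(-12.5, 0) = 0
Node 0 (S = 25): V_0 = e^(−0.09)·[0.6773·1.2500 + 0.3227·0.0000] = 0.7737

£0.77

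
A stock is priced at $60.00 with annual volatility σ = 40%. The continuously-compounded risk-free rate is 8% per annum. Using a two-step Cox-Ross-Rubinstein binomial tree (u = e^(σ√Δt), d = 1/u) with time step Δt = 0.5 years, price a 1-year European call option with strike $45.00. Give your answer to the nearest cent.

$20.97

CRR parameters: u = e^(σ√Δt) = e^(0.4·√0.5) = 1.3269, d = 1/u = 0.7536
Per-period rate: rΔt = 0.08·0.5 = 0.04, so R = e^0.04 = 1.0408
Risk-neutral probability p = (e^0.04 − 0.7536)/(1.3269 − 0.7536) = 0.2872/0.5733 = 0.5009
Terminal stock prices: S_uu = 105.6, S_ud = 60, S_dd = 34.08
Terminal payoffs (S − K): max(60.64, 0) = 60.64, max(15, 0) = 15, max(-10.92, 0) = 0
Node u (S = 79.61): V_u = e^(−0.04)·[0.5009·60.6392 + 0.4991·15.0000] = 36.3783
Node d (S = 45.22): V_d = e^(−0.04)·[0.5009·15.0000 + 0.4991·0.0000] = 7.2196
Node 0 (S = 60): V_0 = e^(−0.04)·[0.5009·36.3783 + 0.4991·7.2196] = 20.9707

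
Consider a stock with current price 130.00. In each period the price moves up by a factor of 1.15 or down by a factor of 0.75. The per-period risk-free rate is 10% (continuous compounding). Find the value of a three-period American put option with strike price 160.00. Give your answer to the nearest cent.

Risk-neutral probability p = (e^0.1 − 0.75)/(1.15 − 0.75) = 0.3552/0.4000 = 0.8879
Terminal stock prices: S_uuu = 197.7, S_uud = 128.9, S_udd = 84.09, S_ddd = 54.84
Terminal payoffs (K − S): max(-37.71, 0) = 0, max(31.06, 0) = 31.06, max(75.91, 0) = 75.91, max(105.2, 0) = 105.2
Node uu (S = 171.9): continuation = e^(−0.1)·[0.8879·0.0000 + 0.1121·31.0563] = 3.1493; exercise value = 0.0000 ≤ continuation, so V_uu = 3.1493
Node ud (S = 112.1): continuation = e^(−0.1)·[0.8879·31.0563 + 0.1121·75.9062] = 32.6490; exercise value = 47.8750 > continuation, so V_ud = 47.8750 (exercise)
Node dd (S = 73.12): continuation = e^(−0.1)·[0.8879·75.9062 + 0.1121·105.1562] = 71.6490; exercise value = 86.8750 > continuation, so V_dd = 86.8750 (exercise)
Node u (S = 149.5): continuation = e^(−0.1)·[0.8879·3.1493 + 0.1121·47.8750] = 7.3852; exercise value = 10.5000 > continuation, so V_u = 10.5000 (exercise)
Node d (S = 97.5): continuation = e^(−0.1)·[0.8879·47.8750 + 0.1121·86.8750] = 47.2740; exercise value = 62.5000 > continuation, so V_d = 62.5000 (exercise)
Node 0 (S = 130): continuation = e^(−0.1)·[0.8879·10.5000 + 0.1121·62.5000] = 14.7740; exercise value = 30.0000 > continuation, so V_0 = 30.0000 (exercise)

30.00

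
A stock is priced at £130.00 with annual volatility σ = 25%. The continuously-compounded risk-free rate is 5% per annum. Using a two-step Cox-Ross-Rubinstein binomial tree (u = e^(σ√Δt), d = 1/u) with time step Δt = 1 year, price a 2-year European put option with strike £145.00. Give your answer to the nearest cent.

£19.45

CRR parameters: u = e^(σ√Δt) = e^(0.25·√1) = 1.2840, d = 1/u = 0.7788
Per-period rate: rΔt = 0.05·1 = 0.05, so R = e^0.05 = 1.0513
Risk-neutral probability p = (e^0.05 − 0.7788)/(1.2840 − 0.7788) = 0.2725/0.5052 = 0.5393
Terminal stock prices: S_uu = 214.3, S_ud = 130, S_dd = 78.85
Terminal payoffs (K − S): max(-69.33, 0) = 0, max(15, 0) = 15, max(66.15, 0) = 66.15
Node u (S = 166.9): V_u = e^(−0.05)·[0.5393·0.0000 + 0.4607·15.0000] = 6.5734
Node d (S = 101.2): V_d = e^(−0.05)·[0.5393·15.0000 + 0.4607·66.1510] = 36.6842
Node 0 (S = 130): V_0 = e^(−0.05)·[0.5393·6.5734 + 0.4607·36.6842] = 19.4481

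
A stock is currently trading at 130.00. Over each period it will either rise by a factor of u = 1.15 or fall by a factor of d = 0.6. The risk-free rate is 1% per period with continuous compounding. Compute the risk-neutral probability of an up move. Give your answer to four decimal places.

Risk-neutral probability p = (e^0.01 − 0.6)/(1.15 − 0.6) = 0.4101/0.5500 = 0.7455

p = 0.7455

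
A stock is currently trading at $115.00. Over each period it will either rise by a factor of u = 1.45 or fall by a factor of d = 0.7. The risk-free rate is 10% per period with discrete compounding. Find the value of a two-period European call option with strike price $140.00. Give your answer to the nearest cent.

$23.93

Risk-neutral probability p = (1 + 0.1 − 0.7)/(1.45 − 0.7) = 0.4000/0.7500 = 0.5333
Terminal stock prices: S_uu = 241.8, S_ud = 116.7, S_dd = 56.35
Terminal payoffs (S − K): max(101.8, 0) = 101.8, max(-23.28, 0) = 0, max(-83.65, 0) = 0
Node u (S = 166.8): V_u = 1/1.1·[0.5333·101.7875 + 0.4667·0.0000] = 49.3515
Node d (S = 80.5): V_d = 1/1.1·[0.5333·0.0000 + 0.4667·0.0000] = 0.0000
Node 0 (S = 115): V_0 = 1/1.1·[0.5333·49.3515 + 0.4667·0.0000] = 23.9280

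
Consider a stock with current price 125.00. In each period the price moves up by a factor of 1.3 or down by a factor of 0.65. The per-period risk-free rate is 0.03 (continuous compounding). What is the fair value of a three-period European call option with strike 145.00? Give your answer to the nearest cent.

Risk-neutral probability p = (e^0.03 − 0.65)/(1.3 − 0.65) = 0.3805/0.6500 = 0.5853
Terminal stock prices: S_uuu = 274.6, S_uud = 137.3, S_udd = 68.66, S_ddd = 34.33
Terminal payoffs (S − K): max(129.6, 0) = 129.6, max(-7.687, 0) = 0, max(-76.34, 0) = 0, max(-110.7, 0) = 0
Node uu (S = 211.3): V_uu = e^(−0.03)·[0.5853·129.6250 + 0.4147·0.0000] = 73.6291
Node ud (S = 105.6): V_ud = e^(−0.03)·[0.5853·0.0000 + 0.4147·0.0000] = 0.0000
Node dd (S = 52.81): V_dd = e^(−0.03)·[0.5853·0.0000 + 0.4147·0.0000] = 0.0000
Node u (S = 162.5): V_u = e^(−0.03)·[0.5853·73.6291 + 0.4147·0.0000] = 41.8225
Node d (S = 81.25): V_d = e^(−0.03)·[0.5853·0.0000 + 0.4147·0.0000] = 0.0000
Node 0 (S = 125): V_0 = e^(−0.03)·[0.5853·41.8225 + 0.4147·0.0000] = 23.7558

23.76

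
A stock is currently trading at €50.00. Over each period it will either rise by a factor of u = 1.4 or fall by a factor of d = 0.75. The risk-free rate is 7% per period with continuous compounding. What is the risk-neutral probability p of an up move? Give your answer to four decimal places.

p = 0.4962

Risk-neutral probability p = (e^0.07 − 0.75)/(1.4 − 0.75) = 0.3225/0.6500 = 0.4962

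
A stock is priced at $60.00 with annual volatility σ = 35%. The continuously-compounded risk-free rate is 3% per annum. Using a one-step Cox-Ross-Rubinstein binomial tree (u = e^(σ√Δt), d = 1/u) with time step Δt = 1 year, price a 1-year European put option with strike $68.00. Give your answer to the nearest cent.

$13.58

CRR parameters: u = e^(σ√Δt) = e^(0.35·√1) = 1.4191, d = 1/u = 0.7047
Per-period rate: rΔt = 0.03·1 = 0.03, so R = e^0.03 = 1.0305
Risk-neutral probability p = (e^0.03 − 0.7047)/(1.4191 − 0.7047) = 0.3258/0.7144 = 0.4560
Terminal stock prices: S_u = 85.14, S_d = 42.28
Terminal payoffs (K − S): max(-17.14, 0) = 0, max(25.72, 0) = 25.72
Node 0 (S = 60): V_0 = e^(−0.03)·[0.4560·0.0000 + 0.5440·25.7187] = 13.5772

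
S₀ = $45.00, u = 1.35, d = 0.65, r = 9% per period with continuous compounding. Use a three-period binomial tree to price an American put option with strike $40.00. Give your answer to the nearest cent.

$4.52

Risk-neutral probability p = (e^0.09 − 0.65)/(1.35 − 0.65) = 0.4442/0.7000 = 0.6345
Terminal stock prices: S_uuu = 110.7, S_uud = 53.31, S_udd = 25.67, S_ddd = 12.36
Terminal payoffs (K − S): max(-70.72, 0) = 0, max(-13.31, 0) = 0, max(14.33, 0) = 14.33, max(27.64, 0) = 27.64
Node uu (S = 82.01): continuation = e^(−0.09)·[0.6345·0.0000 + 0.3655·0.0000] = 0.0000; exercise value = 0.0000 ≤ continuation, so V_uu = 0.0000
Node ud (S = 39.49): continuation = e^(−0.09)·[0.6345·0.0000 + 0.3655·14.3331] = 4.7874; exercise value = 0.5125 ≤ continuation, so V_ud = 4.7874
Node dd (S = 19.01): continuation = e^(−0.09)·[0.6345·14.3331 + 0.3655·27.6419] = 17.5447; exercise value = 20.9875 > continuation, so V_dd = 20.9875 (exercise)
Node u (S = 60.75): continuation = e^(−0.09)·[0.6345·0.0000 + 0.3655·4.7874] = 1.5990; exercise value = 0.0000 ≤ continuation, so V_u = 1.5990
Node d (S = 29.25): continuation = e^(−0.09)·[0.6345·4.7874 + 0.3655·20.9875] = 9.7864; exercise value = 10.7500 > continuation, so V_d = 10.7500 (exercise)
Node 0 (S = 45): continuation = e^(−0.09)·[0.6345·1.5990 + 0.3655·10.7500] = 4.5179; exercise value = 0.0000 ≤ continuation, so V_0 = 4.5179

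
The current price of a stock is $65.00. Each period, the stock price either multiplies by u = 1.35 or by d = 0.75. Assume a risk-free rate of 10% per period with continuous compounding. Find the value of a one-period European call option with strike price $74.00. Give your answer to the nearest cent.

$7.36

Risk-neutral probability p = (e^0.1 − 0.75)/(1.35 − 0.75) = 0.3552/0.6000 = 0.5920
Terminal stock prices: S_u = 87.75, S_d = 48.75
Terminal payoffs (S − K): max(13.75, 0) = 13.75, max(-25.25, 0) = 0
Node 0 (S = 65): V_0 = e^(−0.1)·[0.5920·13.7500 + 0.4080·0.0000] = 7.3648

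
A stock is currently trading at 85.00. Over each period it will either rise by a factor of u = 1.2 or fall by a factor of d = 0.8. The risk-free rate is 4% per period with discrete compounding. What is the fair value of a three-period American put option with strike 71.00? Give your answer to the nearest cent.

Risk-neutral probability p = (1 + 0.04 − 0.8)/(1.2 − 0.8) = 0.2400/0.4000 = 0.6000
Terminal stock prices: S_uuu = 146.9, S_uud = 97.92, S_udd = 65.28, S_ddd = 43.52
Terminal payoffs (K − S): max(-75.88, 0) = 0, max(-26.92, 0) = 0, max(5.72, 0) = 5.72, max(27.48, 0) = 27.48
Node uu (S = 122.4): continuation = 1/1.04·[0.6000·0.0000 + 0.4000·0.0000] = 0.0000; exercise value = 0.0000 ≤ continuation, so V_uu = 0.0000
Node ud (S = 81.6): continuation = 1/1.04·[0.6000·0.0000 + 0.4000·5.7200] = 2.2000; exercise value = 0.0000 ≤ continuation, so V_ud = 2.2000
Node dd (S = 54.4): continuation = 1/1.04·[0.6000·5.7200 + 0.4000·27.4800] = 13.8692; exercise value = 16.6000 > continuation, so V_dd = 16.6000 (exercise)
Node u (S = 102): continuation = 1/1.04·[0.6000·0.0000 + 0.4000·2.2000] = 0.8462; exercise value = 0.0000 ≤ continuation, so V_u = 0.8462
Node d (S = 68): continuation = 1/1.04·[0.6000·2.2000 + 0.4000·16.6000] = 7.6538; exercise value = 3.0000 ≤ continuation, so V_d = 7.6538
Node 0 (S = 85): continuation = 1/1.04·[0.6000·0.8462 + 0.4000·7.6538] = 3.4320; exercise value = 0.0000 ≤ continuation, so V_0 = 3.4320

3.43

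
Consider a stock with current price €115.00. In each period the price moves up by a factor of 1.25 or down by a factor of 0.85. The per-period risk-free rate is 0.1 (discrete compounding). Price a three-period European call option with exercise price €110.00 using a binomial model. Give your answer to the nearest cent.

Risk-neutral probability p = (1 + 0.1 − 0.85)/(1.25 − 0.85) = 0.2500/0.4000 = 0.6250
Terminal stock prices: S_uuu = 224.6, S_uud = 152.7, S_udd = 103.9, S_ddd = 70.62
Terminal payoffs (S − K): max(114.6, 0) = 114.6, max(42.73, 0) = 42.73, max(-6.141, 0) = 0, max(-39.38, 0) = 0
Node uu (S = 179.7): V_uu = 1/1.1·[0.6250·114.6094 + 0.3750·42.7344] = 79.6875
Node ud (S = 122.2): V_ud = 1/1.1·[0.6250·42.7344 + 0.3750·0.0000] = 24.2809
Node dd (S = 83.09): V_dd = 1/1.1·[0.6250·0.0000 + 0.3750·0.0000] = 0.0000
Node u (S = 143.8): V_u = 1/1.1·[0.6250·79.6875 + 0.3750·24.2809] = 53.5546
Node d (S = 97.75): V_d = 1/1.1·[0.6250·24.2809 + 0.3750·0.0000] = 13.7960
Node 0 (S = 115): V_0 = 1/1.1·[0.6250·53.5546 + 0.3750·13.7960] = 35.1319

€35.13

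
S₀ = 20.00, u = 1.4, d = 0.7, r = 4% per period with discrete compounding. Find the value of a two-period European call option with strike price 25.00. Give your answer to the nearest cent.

3.10

Risk-neutral probability p = (1 + 0.04 − 0.7)/(1.4 − 0.7) = 0.3400/0.7000 = 0.4857
Terminal stock prices: S_uu = 39.2, S_ud = 19.6, S_dd = 9.8
Terminal payoffs (S − K): max(14.2, 0) = 14.2, max(-5.4, 0) = 0, max(-15.2, 0) = 0
Node u (S = 28): V_u = 1/1.04·[0.4857·14.2000 + 0.5143·0.0000] = 6.6319
Node d (S = 14): V_d = 1/1.04·[0.4857·0.0000 + 0.5143·0.0000] = 0.0000
Node 0 (S = 20): V_0 = 1/1.04·[0.4857·6.6319 + 0.5143·0.0000] = 3.0973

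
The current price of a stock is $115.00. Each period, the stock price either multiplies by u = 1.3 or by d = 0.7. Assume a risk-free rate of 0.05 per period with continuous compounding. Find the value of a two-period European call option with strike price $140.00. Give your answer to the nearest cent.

Risk-neutral probability p = (e^0.05 − 0.7)/(1.3 − 0.7) = 0.3513/0.6000 = 0.5855
Terminal stock prices: S_uu = 194.4, S_ud = 104.6, S_dd = 56.35
Terminal payoffs (S − K): max(54.35, 0) = 54.35, max(-35.35, 0) = 0, max(-83.65, 0) = 0
Node u (S = 149.5): V_u = e^(−0.05)·[0.5855·54.3500 + 0.4145·0.0000] = 30.2675
Node d (S = 80.5): V_d = e^(−0.05)·[0.5855·0.0000 + 0.4145·0.0000] = 0.0000
Node 0 (S = 115): V_0 = e^(−0.05)·[0.5855·30.2675 + 0.4145·0.0000] = 16.8559

$16.86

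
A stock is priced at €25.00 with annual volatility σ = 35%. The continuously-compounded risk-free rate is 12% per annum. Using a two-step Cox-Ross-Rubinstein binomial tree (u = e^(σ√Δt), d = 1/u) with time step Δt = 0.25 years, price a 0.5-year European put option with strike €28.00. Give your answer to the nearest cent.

CRR parameters: u = e^(σ√Δt) = e^(0.35·√0.25) = 1.1912, d = 1/u = 0.8395
Per-period rate: rΔt = 0.12·0.25 = 0.03, so R = e^0.03 = 1.0305
Risk-neutral probability p = (e^0.03 − 0.8395)/(1.1912 − 0.8395) = 0.1910/0.3518 = 0.5429
Terminal stock prices: S_uu = 35.48, S_ud = 25, S_dd = 17.62
Terminal payoffs (K − S): max(-7.477, 0) = 0, max(3, 0) = 3, max(10.38, 0) = 10.38
Node u (S = 29.78): V_u = e^(−0.03)·[0.5429·0.0000 + 0.4571·3.0000] = 1.3307
Node d (S = 20.99): V_d = e^(−0.03)·[0.5429·3.0000 + 0.4571·10.3828] = 6.1860
Node 0 (S = 25): V_0 = e^(−0.03)·[0.5429·1.3307 + 0.4571·6.1860] = 3.4450

€3.44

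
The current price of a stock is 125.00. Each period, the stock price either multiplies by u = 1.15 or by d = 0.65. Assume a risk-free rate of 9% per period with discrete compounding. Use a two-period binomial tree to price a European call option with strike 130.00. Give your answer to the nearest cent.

Risk-neutral probability p = (1 + 0.09 − 0.65)/(1.15 − 0.65) = 0.4400/0.5000 = 0.8800
Terminal stock prices: S_uu = 165.3, S_ud = 93.44, S_dd = 52.81
Terminal payoffs (S − K): max(35.31, 0) = 35.31, max(-36.56, 0) = 0, max(-77.19, 0) = 0
Node u (S = 143.8): V_u = 1/1.09·[0.8800·35.3125 + 0.1200·0.0000] = 28.5092
Node d (S = 81.25): V_d = 1/1.09·[0.8800·0.0000 + 0.1200·0.0000] = 0.0000
Node 0 (S = 125): V_0 = 1/1.09·[0.8800·28.5092 + 0.1200·0.0000] = 23.0166

23.02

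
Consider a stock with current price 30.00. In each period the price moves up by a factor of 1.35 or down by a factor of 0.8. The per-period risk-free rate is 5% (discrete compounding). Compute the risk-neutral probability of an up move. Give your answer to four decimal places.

p = 0.4545

Risk-neutral probability p = (1 + 0.05 − 0.8)/(1.35 − 0.8) = 0.2500/0.5500 = 0.4545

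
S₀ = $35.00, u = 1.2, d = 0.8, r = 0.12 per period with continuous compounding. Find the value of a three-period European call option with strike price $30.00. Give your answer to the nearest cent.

$14.30

Risk-neutral probability p = (e^0.12 − 0.8)/(1.2 − 0.8) = 0.3275/0.4000 = 0.8187
Terminal stock prices: S_uuu = 60.48, S_uud = 40.32, S_udd = 26.88, S_ddd = 17.92
Terminal payoffs (S − K): max(30.48, 0) = 30.48, max(10.32, 0) = 10.32, max(-3.12, 0) = 0, max(-12.08, 0) = 0
Node uu (S = 50.4): V_uu = e^(−0.12)·[0.8187·30.4800 + 0.1813·10.3200] = 23.7924
Node ud (S = 33.6): V_ud = e^(−0.12)·[0.8187·10.3200 + 0.1813·0.0000] = 7.4940
Node dd (S = 22.4): V_dd = e^(−0.12)·[0.8187·0.0000 + 0.1813·0.0000] = 0.0000
Node u (S = 42): V_u = e^(−0.12)·[0.8187·23.7924 + 0.1813·7.4940] = 18.4818
Node d (S = 28): V_d = e^(−0.12)·[0.8187·7.4940 + 0.1813·0.0000] = 5.4418
Node 0 (S = 35): V_0 = e^(−0.12)·[0.8187·18.4818 + 0.1813·5.4418] = 14.2956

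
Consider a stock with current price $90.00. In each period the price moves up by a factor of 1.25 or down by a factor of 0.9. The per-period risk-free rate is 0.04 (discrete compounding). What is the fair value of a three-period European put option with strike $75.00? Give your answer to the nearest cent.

$1.80

Risk-neutral probability p = (1 + 0.04 − 0.9)/(1.25 − 0.9) = 0.1400/0.3500 = 0.4000
Terminal stock prices: S_uuu = 175.8, S_uud = 126.6, S_udd = 91.12, S_ddd = 65.61
Terminal payoffs (K − S): max(-100.8, 0) = 0, max(-51.56, 0) = 0, max(-16.12, 0) = 0, max(9.39, 0) = 9.39
Node uu (S = 140.6): V_uu = 1/1.04·[0.4000·0.0000 + 0.6000·0.0000] = 0.0000
Node ud (S = 101.2): V_ud = 1/1.04·[0.4000·0.0000 + 0.6000·0.0000] = 0.0000
Node dd (S = 72.9): V_dd = 1/1.04·[0.4000·0.0000 + 0.6000·9.3900] = 5.4173
Node u (S = 112.5): V_u = 1/1.04·[0.4000·0.0000 + 0.6000·0.0000] = 0.0000
Node d (S = 81): V_d = 1/1.04·[0.4000·0.0000 + 0.6000·5.4173] = 3.1254
Node 0 (S = 90): V_0 = 1/1.04·[0.4000·0.0000 + 0.6000·3.1254] = 1.8031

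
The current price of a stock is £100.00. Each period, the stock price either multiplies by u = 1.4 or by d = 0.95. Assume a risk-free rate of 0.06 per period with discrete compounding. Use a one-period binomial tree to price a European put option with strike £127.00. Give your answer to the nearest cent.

Risk-neutral probability p = (1 + 0.06 − 0.95)/(1.4 − 0.95) = 0.1100/0.4500 = 0.2444
Terminal stock prices: S_u = 140, S_d = 95
Terminal payoffs (K − S): max(-13, 0) = 0, max(32, 0) = 32
Node 0 (S = 100): V_0 = 1/1.06·[0.2444·0.0000 + 0.7556·32.0000] = 22.8092

£22.81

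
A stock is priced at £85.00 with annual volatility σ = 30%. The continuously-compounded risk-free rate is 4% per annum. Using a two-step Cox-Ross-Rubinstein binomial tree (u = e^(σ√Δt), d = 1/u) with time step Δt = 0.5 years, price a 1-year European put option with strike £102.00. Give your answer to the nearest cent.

CRR parameters: u = e^(σ√Δt) = e^(0.3·√0.5) = 1.2363, d = 1/u = 0.8089
Per-period rate: rΔt = 0.04·0.5 = 0.02, so R = e^0.02 = 1.0202
Risk-neutral probability p = (e^0.02 − 0.8089)/(1.2363 − 0.8089) = 0.2113/0.4275 = 0.4944
Terminal stock prices: S_uu = 129.9, S_ud = 85, S_dd = 55.61
Terminal payoffs (K − S): max(-27.92, 0) = 0, max(17, 0) = 17, max(46.39, 0) = 46.39
Node u (S = 105.1): V_u = e^(−0.02)·[0.4944·0.0000 + 0.5056·17.0000] = 8.4246
Node d (S = 68.75): V_d = e^(−0.02)·[0.4944·17.0000 + 0.5056·46.3887] = 31.2273
Node 0 (S = 85): V_0 = e^(−0.02)·[0.4944·8.4246 + 0.5056·31.2273] = 19.5580

£19.56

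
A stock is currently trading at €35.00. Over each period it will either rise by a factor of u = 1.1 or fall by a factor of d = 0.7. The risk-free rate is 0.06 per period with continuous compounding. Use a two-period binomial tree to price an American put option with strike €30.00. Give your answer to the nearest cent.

Risk-neutral probability p = (e^0.06 − 0.7)/(1.1 − 0.7) = 0.3618/0.4000 = 0.9046
Terminal stock prices: S_uu = 42.35, S_ud = 26.95, S_dd = 17.15
Terminal payoffs (K − S): max(-12.35, 0) = 0, max(3.05, 0) = 3.05, max(12.85, 0) = 12.85
Node u (S = 38.5): continuation = e^(−0.06)·[0.9046·0.0000 + 0.0954·3.0500] = 0.2741; exercise value = 0.0000 ≤ continuation, so V_u = 0.2741
Node d (S = 24.5): continuation = e^(−0.06)·[0.9046·3.0500 + 0.0954·12.8500] = 3.7529; exercise value = 5.5000 > continuation, so V_d = 5.5000 (exercise)
Node 0 (S = 35): continuation = e^(−0.06)·[0.9046·0.2741 + 0.0954·5.5000] = 0.7277; exercise value = 0.0000 ≤ continuation, so V_0 = 0.7277

€0.73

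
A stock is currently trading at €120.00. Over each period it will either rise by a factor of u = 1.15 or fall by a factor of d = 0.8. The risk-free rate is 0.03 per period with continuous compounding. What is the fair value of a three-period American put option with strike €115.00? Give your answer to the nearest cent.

Risk-neutral probability p = (e^0.03 − 0.8)/(1.15 − 0.8) = 0.2305/0.3500 = 0.6584
Terminal stock prices: S_uuu = 182.5, S_uud = 127, S_udd = 88.32, S_ddd = 61.44
Terminal payoffs (K − S): max(-67.5, 0) = 0, max(-11.96, 0) = 0, max(26.68, 0) = 26.68, max(53.56, 0) = 53.56
Node uu (S = 158.7): continuation = e^(−0.03)·[0.6584·0.0000 + 0.3416·0.0000] = 0.0000; exercise value = 0.0000 ≤ continuation, so V_uu = 0.0000
Node ud (S = 110.4): continuation = e^(−0.03)·[0.6584·0.0000 + 0.3416·26.6800] = 8.8435; exercise value = 4.6000 ≤ continuation, so V_ud = 8.8435
Node dd (S = 76.8): continuation = e^(−0.03)·[0.6584·26.6800 + 0.3416·53.5600] = 34.8012; exercise value = 38.2000 > continuation, so V_dd = 38.2000 (exercise)
Node u (S = 138): continuation = e^(−0.03)·[0.6584·0.0000 + 0.3416·8.8435] = 2.9313; exercise value = 0.0000 ≤ continuation, so V_u = 2.9313
Node d (S = 96): continuation = e^(−0.03)·[0.6584·8.8435 + 0.3416·38.2000] = 18.3127; exercise value = 19.0000 > continuation, so V_d = 19.0000 (exercise)
Node 0 (S = 120): continuation = e^(−0.03)·[0.6584·2.9313 + 0.3416·19.0000] = 8.1709; exercise value = 0.0000 ≤ continuation, so V_0 = 8.1709

€8.17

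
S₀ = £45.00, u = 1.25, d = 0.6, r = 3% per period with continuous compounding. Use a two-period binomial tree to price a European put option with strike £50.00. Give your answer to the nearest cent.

£10.48

Risk-neutral probability p = (e^0.03 − 0.6)/(1.25 − 0.6) = 0.4305/0.6500 = 0.6622
Terminal stock prices: S_uu = 70.31, S_ud = 33.75, S_dd = 16.2
Terminal payoffs (K − S): max(-20.31, 0) = 0, max(16.25, 0) = 16.25, max(33.8, 0) = 33.8
Node u (S = 56.25): V_u = e^(−0.03)·[0.6622·0.0000 + 0.3378·16.2500] = 5.3264
Node d (S = 27): V_d = e^(−0.03)·[0.6622·16.2500 + 0.3378·33.8000] = 21.5223
Node 0 (S = 45): V_0 = e^(−0.03)·[0.6622·5.3264 + 0.3378·21.5223] = 10.4777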